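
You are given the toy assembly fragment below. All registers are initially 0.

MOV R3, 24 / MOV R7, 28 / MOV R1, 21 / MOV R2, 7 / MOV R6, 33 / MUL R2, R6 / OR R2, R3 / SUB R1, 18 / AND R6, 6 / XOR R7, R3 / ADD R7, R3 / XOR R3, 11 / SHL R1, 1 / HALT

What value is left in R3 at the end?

R3=24
R7=28
R1=21
R2=7
R6=33
R2=7*33=231
R2=231|24=255
R1=21-18=3
R6=33&6=0
R7=28^24=4
R7=4+24=28
R3=24^11=19
R1=3<<1=6
halt.

19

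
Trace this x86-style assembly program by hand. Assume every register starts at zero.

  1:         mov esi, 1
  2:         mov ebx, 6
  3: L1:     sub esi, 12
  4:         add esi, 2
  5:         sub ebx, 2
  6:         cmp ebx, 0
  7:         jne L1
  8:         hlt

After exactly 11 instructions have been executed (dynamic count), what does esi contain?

mov esi, 1 → esi=1
mov ebx, 6 → ebx=6
sub esi, 12 → esi=1-12=-11
add esi, 2 → esi=(-11)+2=-9
sub ebx, 2 → ebx=6-2=4
cmp ebx, 0  (cmp 4,0)
jne L1: taken
sub esi, 12 → esi=(-9)-12=-21
add esi, 2 → esi=(-21)+2=-19
sub ebx, 2 → ebx=4-2=2
cmp ebx, 0  (cmp 2,0)
After step 11: esi = -19.

-19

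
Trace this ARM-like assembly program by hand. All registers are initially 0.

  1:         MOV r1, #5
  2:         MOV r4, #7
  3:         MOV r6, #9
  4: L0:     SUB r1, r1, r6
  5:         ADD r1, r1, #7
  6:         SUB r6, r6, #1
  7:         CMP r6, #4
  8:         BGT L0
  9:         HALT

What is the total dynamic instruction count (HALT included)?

after MOV r1, #5: r1=5
after MOV r4, #7: r4=7
after MOV r6, #9: r6=9
after SUB r1, r1, r6: r1=5-9=-4
after ADD r1, r1, #7: r1=(-4)+7=3
after SUB r6, r6, #1: r6=9-1=8
CMP r6, #4  (cmp 8,4)
BGT L0: taken
after SUB r1, r1, r6: r1=3-8=-5
after ADD r1, r1, #7: r1=(-5)+7=2
after SUB r6, r6, #1: r6=8-1=7
CMP r6, #4  (cmp 7,4)
BGT L0: taken
after SUB r1, r1, r6: r1=2-7=-5
after ADD r1, r1, #7: r1=(-5)+7=2
after SUB r6, r6, #1: r6=7-1=6
CMP r6, #4  (cmp 6,4)
BGT L0: taken
after SUB r1, r1, r6: r1=2-6=-4
after ADD r1, r1, #7: r1=(-4)+7=3
after SUB r6, r6, #1: r6=6-1=5
CMP r6, #4  (cmp 5,4)
BGT L0: taken
after SUB r1, r1, r6: r1=3-5=-2
after ADD r1, r1, #7: r1=(-2)+7=5
after SUB r6, r6, #1: r6=5-1=4
CMP r6, #4  (cmp 4,4)
BGT L0: not taken
halt.
Total executed instructions: 29.

29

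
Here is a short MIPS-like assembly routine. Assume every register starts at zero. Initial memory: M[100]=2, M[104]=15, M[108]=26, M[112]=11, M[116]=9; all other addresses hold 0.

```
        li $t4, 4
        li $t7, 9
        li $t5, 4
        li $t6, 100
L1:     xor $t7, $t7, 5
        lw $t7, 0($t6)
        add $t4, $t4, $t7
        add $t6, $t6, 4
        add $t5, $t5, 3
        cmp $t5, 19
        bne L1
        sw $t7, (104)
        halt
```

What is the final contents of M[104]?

9

after li $t4, 4: $t4=4
after li $t7, 9: $t7=9
after li $t5, 4: $t5=4
after li $t6, 100: $t6=100
after xor $t7, $t7, 5: $t7=9^5=12
after lw $t7, 0($t6): $t7=M[100]=2
after add $t4, $t4, $t7: $t4=4+2=6
after add $t6, $t6, 4: $t6=100+4=104
after add $t5, $t5, 3: $t5=4+3=7
cmp $t5, 19  (cmp 7,19)
bne L1: taken
after xor $t7, $t7, 5: $t7=2^5=7
after lw $t7, 0($t6): $t7=M[104]=15
after add $t4, $t4, $t7: $t4=6+15=21
after add $t6, $t6, 4: $t6=104+4=108
after add $t5, $t5, 3: $t5=7+3=10
cmp $t5, 19  (cmp 10,19)
bne L1: taken
after xor $t7, $t7, 5: $t7=15^5=10
after lw $t7, 0($t6): $t7=M[108]=26
after add $t4, $t4, $t7: $t4=21+26=47
after add $t6, $t6, 4: $t6=108+4=112
after add $t5, $t5, 3: $t5=10+3=13
cmp $t5, 19  (cmp 13,19)
bne L1: taken
after xor $t7, $t7, 5: $t7=26^5=31
after lw $t7, 0($t6): $t7=M[112]=11
after add $t4, $t4, $t7: $t4=47+11=58
after add $t6, $t6, 4: $t6=112+4=116
after add $t5, $t5, 3: $t5=13+3=16
cmp $t5, 19  (cmp 16,19)
bne L1: taken
after xor $t7, $t7, 5: $t7=11^5=14
after lw $t7, 0($t6): $t7=M[116]=9
after add $t4, $t4, $t7: $t4=58+9=67
after add $t6, $t6, 4: $t6=116+4=120
after add $t5, $t5, 3: $t5=16+3=19
cmp $t5, 19  (cmp 19,19)
bne L1: not taken
sw $t7, (104) → M[104]=9
halt.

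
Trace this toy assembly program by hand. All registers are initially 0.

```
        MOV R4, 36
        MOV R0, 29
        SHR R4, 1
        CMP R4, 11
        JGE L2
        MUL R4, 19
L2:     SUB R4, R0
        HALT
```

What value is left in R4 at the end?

after MOV R4, 36: R4=36
after MOV R0, 29: R0=29
after SHR R4, 1: R4=36>>1=18
CMP R4, 11  (cmp 18,11)
JGE L2: taken
after SUB R4, R0: R4=18-29=-11
halt.

-11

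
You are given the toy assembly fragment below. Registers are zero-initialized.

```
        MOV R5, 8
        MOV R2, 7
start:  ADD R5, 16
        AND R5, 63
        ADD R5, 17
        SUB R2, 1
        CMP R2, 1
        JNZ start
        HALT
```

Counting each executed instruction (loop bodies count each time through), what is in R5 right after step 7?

41

MOV R5, 8 → R5=8
MOV R2, 7 → R2=7
ADD R5, 16 → R5=8+16=24
AND R5, 63 → R5=24&63=24
ADD R5, 17 → R5=24+17=41
SUB R2, 1 → R2=7-1=6
CMP R2, 1  (cmp 6,1)
After step 7: R5 = 41.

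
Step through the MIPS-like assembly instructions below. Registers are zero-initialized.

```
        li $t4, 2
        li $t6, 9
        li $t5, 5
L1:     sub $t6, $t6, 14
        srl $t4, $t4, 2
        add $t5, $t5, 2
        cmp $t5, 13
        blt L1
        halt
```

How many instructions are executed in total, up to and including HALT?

24

$t4=2
$t6=9
$t5=5
$t6=9-14=-5
$t4=2>>2=0
$t5=5+2=7
cmp $t5, 13  (cmp 7,13)
blt L1: taken
$t6=(-5)-14=-19
$t4=0>>2=0
$t5=7+2=9
cmp $t5, 13  (cmp 9,13)
blt L1: taken
$t6=(-19)-14=-33
$t4=0>>2=0
$t5=9+2=11
cmp $t5, 13  (cmp 11,13)
blt L1: taken
$t6=(-33)-14=-47
$t4=0>>2=0
$t5=11+2=13
cmp $t5, 13  (cmp 13,13)
blt L1: not taken
halt.
Total executed instructions: 24.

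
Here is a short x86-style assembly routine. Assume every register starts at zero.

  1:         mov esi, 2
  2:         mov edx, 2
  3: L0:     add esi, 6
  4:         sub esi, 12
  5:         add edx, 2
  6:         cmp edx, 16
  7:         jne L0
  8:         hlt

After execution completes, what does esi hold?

after mov esi, 2: esi=2
after mov edx, 2: edx=2
after add esi, 6: esi=2+6=8
after sub esi, 12: esi=8-12=-4
after add edx, 2: edx=2+2=4
cmp edx, 16  (cmp 4,16)
jne L0: taken
after add esi, 6: esi=(-4)+6=2
after sub esi, 12: esi=2-12=-10
after add edx, 2: edx=4+2=6
cmp edx, 16  (cmp 6,16)
jne L0: taken
after add esi, 6: esi=(-10)+6=-4
after sub esi, 12: esi=(-4)-12=-16
after add edx, 2: edx=6+2=8
cmp edx, 16  (cmp 8,16)
jne L0: taken
after add esi, 6: esi=(-16)+6=-10
after sub esi, 12: esi=(-10)-12=-22
after add edx, 2: edx=8+2=10
cmp edx, 16  (cmp 10,16)
jne L0: taken
after add esi, 6: esi=(-22)+6=-16
after sub esi, 12: esi=(-16)-12=-28
after add edx, 2: edx=10+2=12
cmp edx, 16  (cmp 12,16)
jne L0: taken
after add esi, 6: esi=(-28)+6=-22
after sub esi, 12: esi=(-22)-12=-34
after add edx, 2: edx=12+2=14
cmp edx, 16  (cmp 14,16)
jne L0: taken
after add esi, 6: esi=(-34)+6=-28
after sub esi, 12: esi=(-28)-12=-40
after add edx, 2: edx=14+2=16
cmp edx, 16  (cmp 16,16)
jne L0: not taken
halt.

-40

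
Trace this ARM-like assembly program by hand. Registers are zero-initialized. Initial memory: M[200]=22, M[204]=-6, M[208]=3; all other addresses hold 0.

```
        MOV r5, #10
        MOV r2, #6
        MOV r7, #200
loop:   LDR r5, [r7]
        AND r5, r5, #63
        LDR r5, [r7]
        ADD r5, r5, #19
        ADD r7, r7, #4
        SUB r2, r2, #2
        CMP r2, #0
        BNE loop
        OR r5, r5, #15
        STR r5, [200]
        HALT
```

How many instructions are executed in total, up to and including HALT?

MOV r5, #10 → r5=10
MOV r2, #6 → r2=6
MOV r7, #200 → r7=200
LDR r5, [r7] → r5=M[200]=22
AND r5, r5, #63 → r5=22&63=22
LDR r5, [r7] → r5=M[200]=22
ADD r5, r5, #19 → r5=22+19=41
ADD r7, r7, #4 → r7=200+4=204
SUB r2, r2, #2 → r2=6-2=4
CMP r2, #0  (cmp 4,0)
BNE loop: taken
LDR r5, [r7] → r5=M[204]=-6
AND r5, r5, #63 → r5=(-6)&63=58
LDR r5, [r7] → r5=M[204]=-6
ADD r5, r5, #19 → r5=(-6)+19=13
ADD r7, r7, #4 → r7=204+4=208
SUB r2, r2, #2 → r2=4-2=2
CMP r2, #0  (cmp 2,0)
BNE loop: taken
LDR r5, [r7] → r5=M[208]=3
AND r5, r5, #63 → r5=3&63=3
LDR r5, [r7] → r5=M[208]=3
ADD r5, r5, #19 → r5=3+19=22
ADD r7, r7, #4 → r7=208+4=212
SUB r2, r2, #2 → r2=2-2=0
CMP r2, #0  (cmp 0,0)
BNE loop: not taken
OR r5, r5, #15 → r5=22|15=31
STR r5, [200] → M[200]=31
halt.
Total executed instructions: 30.

30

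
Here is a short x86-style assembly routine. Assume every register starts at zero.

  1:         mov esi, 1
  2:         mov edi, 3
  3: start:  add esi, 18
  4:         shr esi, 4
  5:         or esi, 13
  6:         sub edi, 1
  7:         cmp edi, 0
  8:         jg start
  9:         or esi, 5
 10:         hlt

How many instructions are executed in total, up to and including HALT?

mov esi, 1 → esi=1
mov edi, 3 → edi=3
add esi, 18 → esi=1+18=19
shr esi, 4 → esi=19>>4=1
or esi, 13 → esi=1|13=13
sub edi, 1 → edi=3-1=2
cmp edi, 0  (cmp 2,0)
jg start: taken
add esi, 18 → esi=13+18=31
shr esi, 4 → esi=31>>4=1
or esi, 13 → esi=1|13=13
sub edi, 1 → edi=2-1=1
cmp edi, 0  (cmp 1,0)
jg start: taken
add esi, 18 → esi=13+18=31
shr esi, 4 → esi=31>>4=1
or esi, 13 → esi=1|13=13
sub edi, 1 → edi=1-1=0
cmp edi, 0  (cmp 0,0)
jg start: not taken
or esi, 5 → esi=13|5=13
halt.
Total executed instructions: 22.

22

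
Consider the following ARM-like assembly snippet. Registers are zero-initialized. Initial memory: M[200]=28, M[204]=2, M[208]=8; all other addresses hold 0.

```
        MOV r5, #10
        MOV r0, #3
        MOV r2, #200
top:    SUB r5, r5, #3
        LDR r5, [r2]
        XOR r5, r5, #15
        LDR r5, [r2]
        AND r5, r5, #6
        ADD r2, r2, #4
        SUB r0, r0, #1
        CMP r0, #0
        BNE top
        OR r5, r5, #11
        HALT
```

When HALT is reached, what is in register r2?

MOV r5, #10 → r5=10
MOV r0, #3 → r0=3
MOV r2, #200 → r2=200
SUB r5, r5, #3 → r5=10-3=7
LDR r5, [r2] → r5=M[200]=28
XOR r5, r5, #15 → r5=28^15=19
LDR r5, [r2] → r5=M[200]=28
AND r5, r5, #6 → r5=28&6=4
ADD r2, r2, #4 → r2=200+4=204
SUB r0, r0, #1 → r0=3-1=2
CMP r0, #0  (cmp 2,0)
BNE top: taken
SUB r5, r5, #3 → r5=4-3=1
LDR r5, [r2] → r5=M[204]=2
XOR r5, r5, #15 → r5=2^15=13
LDR r5, [r2] → r5=M[204]=2
AND r5, r5, #6 → r5=2&6=2
ADD r2, r2, #4 → r2=204+4=208
SUB r0, r0, #1 → r0=2-1=1
CMP r0, #0  (cmp 1,0)
BNE top: taken
SUB r5, r5, #3 → r5=2-3=-1
LDR r5, [r2] → r5=M[208]=8
XOR r5, r5, #15 → r5=8^15=7
LDR r5, [r2] → r5=M[208]=8
AND r5, r5, #6 → r5=8&6=0
ADD r2, r2, #4 → r2=208+4=212
SUB r0, r0, #1 → r0=1-1=0
CMP r0, #0  (cmp 0,0)
BNE top: not taken
OR r5, r5, #11 → r5=0|11=11
halt.

212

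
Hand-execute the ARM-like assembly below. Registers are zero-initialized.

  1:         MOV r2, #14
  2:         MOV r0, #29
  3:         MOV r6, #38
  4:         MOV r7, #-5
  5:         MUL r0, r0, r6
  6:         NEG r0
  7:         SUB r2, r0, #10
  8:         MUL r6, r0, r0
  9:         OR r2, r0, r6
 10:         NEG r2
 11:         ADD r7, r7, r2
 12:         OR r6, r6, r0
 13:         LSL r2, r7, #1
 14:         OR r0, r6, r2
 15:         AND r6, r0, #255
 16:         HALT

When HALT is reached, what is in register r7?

5

after MOV r2, #14: r2=14
after MOV r0, #29: r0=29
after MOV r6, #38: r6=38
after MOV r7, #-5: r7=-5
after MUL r0, r0, r6: r0=29*38=1102
after NEG r0: r0=-(1102)=-1102
after SUB r2, r0, #10: r2=(-1102)-10=-1112
after MUL r6, r0, r0: r6=(-1102)*(-1102)=1214404
after OR r2, r0, r6: r2=(-1102)|1214404=-10
after NEG r2: r2=-(-10)=10
after ADD r7, r7, r2: r7=(-5)+10=5
after OR r6, r6, r0: r6=1214404|(-1102)=-10
after LSL r2, r7, #1: r2=5<<1=10
after OR r0, r6, r2: r0=(-10)|10=-2
after AND r6, r0, #255: r6=(-2)&255=254
halt.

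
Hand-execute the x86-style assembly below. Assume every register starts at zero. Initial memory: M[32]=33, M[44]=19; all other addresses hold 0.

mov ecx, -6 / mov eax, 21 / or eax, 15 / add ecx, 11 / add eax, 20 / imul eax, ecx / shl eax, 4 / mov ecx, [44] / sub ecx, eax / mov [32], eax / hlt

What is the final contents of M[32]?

4080

mov ecx, -6 → ecx=-6
mov eax, 21 → eax=21
or eax, 15 → eax=21|15=31
add ecx, 11 → ecx=(-6)+11=5
add eax, 20 → eax=31+20=51
imul eax, ecx → eax=51*5=255
shl eax, 4 → eax=255<<4=4080
mov ecx, [44] → ecx=M[44]=19
sub ecx, eax → ecx=19-4080=-4061
mov [32], eax → M[32]=4080
halt.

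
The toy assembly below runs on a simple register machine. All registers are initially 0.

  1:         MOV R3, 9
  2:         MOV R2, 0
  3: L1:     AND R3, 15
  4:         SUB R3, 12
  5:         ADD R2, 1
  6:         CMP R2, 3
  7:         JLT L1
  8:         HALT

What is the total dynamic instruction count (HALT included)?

MOV R3, 9 → R3=9
MOV R2, 0 → R2=0
AND R3, 15 → R3=9&15=9
SUB R3, 12 → R3=9-12=-3
ADD R2, 1 → R2=0+1=1
CMP R2, 3  (cmp 1,3)
JLT L1: taken
AND R3, 15 → R3=(-3)&15=13
SUB R3, 12 → R3=13-12=1
ADD R2, 1 → R2=1+1=2
CMP R2, 3  (cmp 2,3)
JLT L1: taken
AND R3, 15 → R3=1&15=1
SUB R3, 12 → R3=1-12=-11
ADD R2, 1 → R2=2+1=3
CMP R2, 3  (cmp 3,3)
JLT L1: not taken
halt.
Total executed instructions: 18.

18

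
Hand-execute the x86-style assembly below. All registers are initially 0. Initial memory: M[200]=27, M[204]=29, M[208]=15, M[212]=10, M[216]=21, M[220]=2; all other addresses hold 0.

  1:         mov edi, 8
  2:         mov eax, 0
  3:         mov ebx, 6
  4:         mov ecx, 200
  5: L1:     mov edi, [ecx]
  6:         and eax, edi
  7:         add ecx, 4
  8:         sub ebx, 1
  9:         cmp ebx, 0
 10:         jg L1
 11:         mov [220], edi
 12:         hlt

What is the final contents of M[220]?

2

edi=8
eax=0
ebx=6
ecx=200
edi=M[200]=27
eax=0&27=0
ecx=200+4=204
ebx=6-1=5
cmp ebx, 0  (cmp 5,0)
jg L1: taken
edi=M[204]=29
eax=0&29=0
ecx=204+4=208
ebx=5-1=4
cmp ebx, 0  (cmp 4,0)
jg L1: taken
edi=M[208]=15
eax=0&15=0
ecx=208+4=212
ebx=4-1=3
cmp ebx, 0  (cmp 3,0)
jg L1: taken
edi=M[212]=10
eax=0&10=0
ecx=212+4=216
ebx=3-1=2
cmp ebx, 0  (cmp 2,0)
jg L1: taken
edi=M[216]=21
eax=0&21=0
ecx=216+4=220
ebx=2-1=1
cmp ebx, 0  (cmp 1,0)
jg L1: taken
edi=M[220]=2
eax=0&2=0
ecx=220+4=224
ebx=1-1=0
cmp ebx, 0  (cmp 0,0)
jg L1: not taken
mov [220], edi → M[220]=2
halt.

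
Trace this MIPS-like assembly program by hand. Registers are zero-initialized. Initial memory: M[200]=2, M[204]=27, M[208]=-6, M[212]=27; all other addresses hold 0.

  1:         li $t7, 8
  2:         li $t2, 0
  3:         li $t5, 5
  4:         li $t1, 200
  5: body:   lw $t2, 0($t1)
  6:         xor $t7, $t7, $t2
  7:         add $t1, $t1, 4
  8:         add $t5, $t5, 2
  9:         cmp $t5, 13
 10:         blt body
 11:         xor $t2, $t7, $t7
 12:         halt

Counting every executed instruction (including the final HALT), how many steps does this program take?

after li $t7, 8: $t7=8
after li $t2, 0: $t2=0
after li $t5, 5: $t5=5
after li $t1, 200: $t1=200
after lw $t2, 0($t1): $t2=M[200]=2
after xor $t7, $t7, $t2: $t7=8^2=10
after add $t1, $t1, 4: $t1=200+4=204
after add $t5, $t5, 2: $t5=5+2=7
cmp $t5, 13  (cmp 7,13)
blt body: taken
after lw $t2, 0($t1): $t2=M[204]=27
after xor $t7, $t7, $t2: $t7=10^27=17
after add $t1, $t1, 4: $t1=204+4=208
after add $t5, $t5, 2: $t5=7+2=9
cmp $t5, 13  (cmp 9,13)
blt body: taken
after lw $t2, 0($t1): $t2=M[208]=-6
after xor $t7, $t7, $t2: $t7=17^(-6)=-21
after add $t1, $t1, 4: $t1=208+4=212
after add $t5, $t5, 2: $t5=9+2=11
cmp $t5, 13  (cmp 11,13)
blt body: taken
after lw $t2, 0($t1): $t2=M[212]=27
after xor $t7, $t7, $t2: $t7=(-21)^27=-16
after add $t1, $t1, 4: $t1=212+4=216
after add $t5, $t5, 2: $t5=11+2=13
cmp $t5, 13  (cmp 13,13)
blt body: not taken
after xor $t2, $t7, $t7: $t2=(-16)^(-16)=0
halt.
Total executed instructions: 30.

30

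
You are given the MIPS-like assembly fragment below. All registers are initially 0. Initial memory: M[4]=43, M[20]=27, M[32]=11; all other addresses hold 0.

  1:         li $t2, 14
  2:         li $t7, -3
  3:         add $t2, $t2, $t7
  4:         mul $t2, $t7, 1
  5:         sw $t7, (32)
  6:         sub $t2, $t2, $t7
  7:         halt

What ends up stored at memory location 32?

-3

$t2=14
$t7=-3
$t2=14+(-3)=11
$t2=(-3)*1=-3
sw $t7, (32) → M[32]=-3
$t2=(-3)-(-3)=0
halt.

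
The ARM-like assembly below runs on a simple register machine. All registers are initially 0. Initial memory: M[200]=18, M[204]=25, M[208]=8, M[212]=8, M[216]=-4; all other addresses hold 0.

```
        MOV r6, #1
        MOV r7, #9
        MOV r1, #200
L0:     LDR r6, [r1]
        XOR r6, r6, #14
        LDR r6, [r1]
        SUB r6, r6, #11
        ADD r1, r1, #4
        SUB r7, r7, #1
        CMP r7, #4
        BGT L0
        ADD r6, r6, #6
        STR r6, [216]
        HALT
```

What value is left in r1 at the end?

after MOV r6, #1: r6=1
after MOV r7, #9: r7=9
after MOV r1, #200: r1=200
after LDR r6, [r1]: r6=M[200]=18
after XOR r6, r6, #14: r6=18^14=28
after LDR r6, [r1]: r6=M[200]=18
after SUB r6, r6, #11: r6=18-11=7
after ADD r1, r1, #4: r1=200+4=204
after SUB r7, r7, #1: r7=9-1=8
CMP r7, #4  (cmp 8,4)
BGT L0: taken
after LDR r6, [r1]: r6=M[204]=25
after XOR r6, r6, #14: r6=25^14=23
after LDR r6, [r1]: r6=M[204]=25
after SUB r6, r6, #11: r6=25-11=14
after ADD r1, r1, #4: r1=204+4=208
after SUB r7, r7, #1: r7=8-1=7
CMP r7, #4  (cmp 7,4)
BGT L0: taken
after LDR r6, [r1]: r6=M[208]=8
after XOR r6, r6, #14: r6=8^14=6
after LDR r6, [r1]: r6=M[208]=8
after SUB r6, r6, #11: r6=8-11=-3
after ADD r1, r1, #4: r1=208+4=212
after SUB r7, r7, #1: r7=7-1=6
CMP r7, #4  (cmp 6,4)
BGT L0: taken
after LDR r6, [r1]: r6=M[212]=8
after XOR r6, r6, #14: r6=8^14=6
after LDR r6, [r1]: r6=M[212]=8
after SUB r6, r6, #11: r6=8-11=-3
after ADD r1, r1, #4: r1=212+4=216
after SUB r7, r7, #1: r7=6-1=5
CMP r7, #4  (cmp 5,4)
BGT L0: taken
after LDR r6, [r1]: r6=M[216]=-4
after XOR r6, r6, #14: r6=(-4)^14=-14
after LDR r6, [r1]: r6=M[216]=-4
after SUB r6, r6, #11: r6=(-4)-11=-15
after ADD r1, r1, #4: r1=216+4=220
after SUB r7, r7, #1: r7=5-1=4
CMP r7, #4  (cmp 4,4)
BGT L0: not taken
after ADD r6, r6, #6: r6=(-15)+6=-9
STR r6, [216] → M[216]=-9
halt.

220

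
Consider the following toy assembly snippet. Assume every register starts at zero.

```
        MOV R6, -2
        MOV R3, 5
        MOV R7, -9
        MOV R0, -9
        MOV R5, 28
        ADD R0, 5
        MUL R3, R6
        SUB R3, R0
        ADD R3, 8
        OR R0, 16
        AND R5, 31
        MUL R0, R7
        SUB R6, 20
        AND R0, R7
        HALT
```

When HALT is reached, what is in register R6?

-22

R6=-2
R3=5
R7=-9
R0=-9
R5=28
R0=(-9)+5=-4
R3=5*(-2)=-10
R3=(-10)-(-4)=-6
R3=(-6)+8=2
R0=(-4)|16=-4
R5=28&31=28
R0=(-4)*(-9)=36
R6=(-2)-20=-22
R0=36&(-9)=36
halt.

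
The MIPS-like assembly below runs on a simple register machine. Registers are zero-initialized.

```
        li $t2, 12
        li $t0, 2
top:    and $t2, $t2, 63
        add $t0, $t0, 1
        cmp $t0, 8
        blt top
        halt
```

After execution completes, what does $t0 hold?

8

$t2=12
$t0=2
$t2=12&63=12
$t0=2+1=3
cmp $t0, 8  (cmp 3,8)
blt top: taken
$t2=12&63=12
$t0=3+1=4
cmp $t0, 8  (cmp 4,8)
blt top: taken
$t2=12&63=12
$t0=4+1=5
cmp $t0, 8  (cmp 5,8)
blt top: taken
$t2=12&63=12
$t0=5+1=6
cmp $t0, 8  (cmp 6,8)
blt top: taken
$t2=12&63=12
$t0=6+1=7
cmp $t0, 8  (cmp 7,8)
blt top: taken
$t2=12&63=12
$t0=7+1=8
cmp $t0, 8  (cmp 8,8)
blt top: not taken
halt.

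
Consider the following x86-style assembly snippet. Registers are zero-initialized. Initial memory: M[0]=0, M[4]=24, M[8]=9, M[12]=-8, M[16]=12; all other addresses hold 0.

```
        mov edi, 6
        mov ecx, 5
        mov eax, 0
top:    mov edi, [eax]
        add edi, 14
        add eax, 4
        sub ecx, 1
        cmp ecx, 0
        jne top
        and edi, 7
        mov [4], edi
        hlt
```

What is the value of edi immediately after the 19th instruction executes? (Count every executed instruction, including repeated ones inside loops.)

mov edi, 6 → edi=6
mov ecx, 5 → ecx=5
mov eax, 0 → eax=0
mov edi, [eax] → edi=M[0]=0
add edi, 14 → edi=0+14=14
add eax, 4 → eax=0+4=4
sub ecx, 1 → ecx=5-1=4
cmp ecx, 0  (cmp 4,0)
jne top: taken
mov edi, [eax] → edi=M[4]=24
add edi, 14 → edi=24+14=38
add eax, 4 → eax=4+4=8
sub ecx, 1 → ecx=4-1=3
cmp ecx, 0  (cmp 3,0)
jne top: taken
mov edi, [eax] → edi=M[8]=9
add edi, 14 → edi=9+14=23
add eax, 4 → eax=8+4=12
sub ecx, 1 → ecx=3-1=2
After step 19: edi = 23.

23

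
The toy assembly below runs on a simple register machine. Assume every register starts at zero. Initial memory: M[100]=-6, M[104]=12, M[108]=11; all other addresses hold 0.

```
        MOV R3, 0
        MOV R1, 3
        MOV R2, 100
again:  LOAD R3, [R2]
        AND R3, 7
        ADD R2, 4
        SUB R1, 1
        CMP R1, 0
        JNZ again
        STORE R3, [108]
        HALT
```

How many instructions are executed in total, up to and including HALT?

23

MOV R3, 0 → R3=0
MOV R1, 3 → R1=3
MOV R2, 100 → R2=100
LOAD R3, [R2] → R3=M[100]=-6
AND R3, 7 → R3=(-6)&7=2
ADD R2, 4 → R2=100+4=104
SUB R1, 1 → R1=3-1=2
CMP R1, 0  (cmp 2,0)
JNZ again: taken
LOAD R3, [R2] → R3=M[104]=12
AND R3, 7 → R3=12&7=4
ADD R2, 4 → R2=104+4=108
SUB R1, 1 → R1=2-1=1
CMP R1, 0  (cmp 1,0)
JNZ again: taken
LOAD R3, [R2] → R3=M[108]=11
AND R3, 7 → R3=11&7=3
ADD R2, 4 → R2=108+4=112
SUB R1, 1 → R1=1-1=0
CMP R1, 0  (cmp 0,0)
JNZ again: not taken
STORE R3, [108] → M[108]=3
halt.
Total executed instructions: 23.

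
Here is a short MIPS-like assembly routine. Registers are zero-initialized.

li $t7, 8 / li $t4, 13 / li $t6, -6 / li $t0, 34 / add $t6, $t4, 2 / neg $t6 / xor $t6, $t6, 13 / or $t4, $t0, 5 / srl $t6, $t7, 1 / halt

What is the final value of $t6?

after li $t7, 8: $t7=8
after li $t4, 13: $t4=13
after li $t6, -6: $t6=-6
after li $t0, 34: $t0=34
after add $t6, $t4, 2: $t6=13+2=15
after neg $t6: $t6=-(15)=-15
after xor $t6, $t6, 13: $t6=(-15)^13=-4
after or $t4, $t0, 5: $t4=34|5=39
after srl $t6, $t7, 1: $t6=8>>1=4
halt.

4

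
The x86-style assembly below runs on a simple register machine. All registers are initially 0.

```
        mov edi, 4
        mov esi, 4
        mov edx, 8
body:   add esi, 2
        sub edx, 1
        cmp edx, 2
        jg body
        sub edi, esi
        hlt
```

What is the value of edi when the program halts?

-12

mov edi, 4 → edi=4
mov esi, 4 → esi=4
mov edx, 8 → edx=8
add esi, 2 → esi=4+2=6
sub edx, 1 → edx=8-1=7
cmp edx, 2  (cmp 7,2)
jg body: taken
add esi, 2 → esi=6+2=8
sub edx, 1 → edx=7-1=6
cmp edx, 2  (cmp 6,2)
jg body: taken
add esi, 2 → esi=8+2=10
sub edx, 1 → edx=6-1=5
cmp edx, 2  (cmp 5,2)
jg body: taken
add esi, 2 → esi=10+2=12
sub edx, 1 → edx=5-1=4
cmp edx, 2  (cmp 4,2)
jg body: taken
add esi, 2 → esi=12+2=14
sub edx, 1 → edx=4-1=3
cmp edx, 2  (cmp 3,2)
jg body: taken
add esi, 2 → esi=14+2=16
sub edx, 1 → edx=3-1=2
cmp edx, 2  (cmp 2,2)
jg body: not taken
sub edi, esi → edi=4-16=-12
halt.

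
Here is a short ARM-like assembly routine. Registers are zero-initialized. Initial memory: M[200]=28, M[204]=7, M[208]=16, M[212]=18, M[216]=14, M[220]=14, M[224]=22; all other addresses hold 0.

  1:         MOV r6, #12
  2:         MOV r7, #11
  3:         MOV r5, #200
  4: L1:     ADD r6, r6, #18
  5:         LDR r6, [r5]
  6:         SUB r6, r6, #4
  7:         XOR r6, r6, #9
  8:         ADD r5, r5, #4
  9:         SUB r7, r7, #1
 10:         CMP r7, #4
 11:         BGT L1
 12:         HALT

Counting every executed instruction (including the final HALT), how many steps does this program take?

after MOV r6, #12: r6=12
after MOV r7, #11: r7=11
after MOV r5, #200: r5=200
after ADD r6, r6, #18: r6=12+18=30
after LDR r6, [r5]: r6=M[200]=28
after SUB r6, r6, #4: r6=28-4=24
after XOR r6, r6, #9: r6=24^9=17
after ADD r5, r5, #4: r5=200+4=204
after SUB r7, r7, #1: r7=11-1=10
CMP r7, #4  (cmp 10,4)
BGT L1: taken
after ADD r6, r6, #18: r6=17+18=35
after LDR r6, [r5]: r6=M[204]=7
after SUB r6, r6, #4: r6=7-4=3
after XOR r6, r6, #9: r6=3^9=10
after ADD r5, r5, #4: r5=204+4=208
after SUB r7, r7, #1: r7=10-1=9
CMP r7, #4  (cmp 9,4)
BGT L1: taken
after ADD r6, r6, #18: r6=10+18=28
after LDR r6, [r5]: r6=M[208]=16
after SUB r6, r6, #4: r6=16-4=12
after XOR r6, r6, #9: r6=12^9=5
after ADD r5, r5, #4: r5=208+4=212
after SUB r7, r7, #1: r7=9-1=8
CMP r7, #4  (cmp 8,4)
BGT L1: taken
after ADD r6, r6, #18: r6=5+18=23
after LDR r6, [r5]: r6=M[212]=18
after SUB r6, r6, #4: r6=18-4=14
after XOR r6, r6, #9: r6=14^9=7
after ADD r5, r5, #4: r5=212+4=216
after SUB r7, r7, #1: r7=8-1=7
CMP r7, #4  (cmp 7,4)
BGT L1: taken
after ADD r6, r6, #18: r6=7+18=25
after LDR r6, [r5]: r6=M[216]=14
after SUB r6, r6, #4: r6=14-4=10
after XOR r6, r6, #9: r6=10^9=3
after ADD r5, r5, #4: r5=216+4=220
after SUB r7, r7, #1: r7=7-1=6
CMP r7, #4  (cmp 6,4)
BGT L1: taken
after ADD r6, r6, #18: r6=3+18=21
after LDR r6, [r5]: r6=M[220]=14
after SUB r6, r6, #4: r6=14-4=10
after XOR r6, r6, #9: r6=10^9=3
after ADD r5, r5, #4: r5=220+4=224
after SUB r7, r7, #1: r7=6-1=5
CMP r7, #4  (cmp 5,4)
BGT L1: taken
after ADD r6, r6, #18: r6=3+18=21
after LDR r6, [r5]: r6=M[224]=22
after SUB r6, r6, #4: r6=22-4=18
after XOR r6, r6, #9: r6=18^9=27
after ADD r5, r5, #4: r5=224+4=228
after SUB r7, r7, #1: r7=5-1=4
CMP r7, #4  (cmp 4,4)
BGT L1: not taken
halt.
Total executed instructions: 60.

60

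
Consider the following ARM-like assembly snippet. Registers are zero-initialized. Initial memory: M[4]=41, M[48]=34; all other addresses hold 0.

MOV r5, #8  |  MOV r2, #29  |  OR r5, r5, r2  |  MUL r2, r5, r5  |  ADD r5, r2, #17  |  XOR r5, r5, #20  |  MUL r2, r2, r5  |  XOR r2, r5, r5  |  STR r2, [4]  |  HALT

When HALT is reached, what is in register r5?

r5=8
r2=29
r5=8|29=29
r2=29*29=841
r5=841+17=858
r5=858^20=846
r2=841*846=711486
r2=846^846=0
STR r2, [4] → M[4]=0
halt.

846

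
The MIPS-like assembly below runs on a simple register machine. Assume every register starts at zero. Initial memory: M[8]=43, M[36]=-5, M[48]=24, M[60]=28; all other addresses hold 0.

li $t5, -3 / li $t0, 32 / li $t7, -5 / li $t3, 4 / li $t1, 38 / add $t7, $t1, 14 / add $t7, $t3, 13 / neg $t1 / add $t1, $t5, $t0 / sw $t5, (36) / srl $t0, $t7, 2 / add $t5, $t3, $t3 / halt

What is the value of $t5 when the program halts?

8

$t5=-3
$t0=32
$t7=-5
$t3=4
$t1=38
$t7=38+14=52
$t7=4+13=17
$t1=-(38)=-38
$t1=(-3)+32=29
sw $t5, (36) → M[36]=-3
$t0=17>>2=4
$t5=4+4=8
halt.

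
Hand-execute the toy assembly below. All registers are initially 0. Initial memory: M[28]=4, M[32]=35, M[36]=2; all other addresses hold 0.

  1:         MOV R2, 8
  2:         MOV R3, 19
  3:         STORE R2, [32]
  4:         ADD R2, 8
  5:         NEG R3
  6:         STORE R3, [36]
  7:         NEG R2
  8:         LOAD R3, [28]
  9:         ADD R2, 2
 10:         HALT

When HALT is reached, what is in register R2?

MOV R2, 8 → R2=8
MOV R3, 19 → R3=19
STORE R2, [32] → M[32]=8
ADD R2, 8 → R2=8+8=16
NEG R3 → R3=-(19)=-19
STORE R3, [36] → M[36]=-19
NEG R2 → R2=-(16)=-16
LOAD R3, [28] → R3=M[28]=4
ADD R2, 2 → R2=(-16)+2=-14
halt.

-14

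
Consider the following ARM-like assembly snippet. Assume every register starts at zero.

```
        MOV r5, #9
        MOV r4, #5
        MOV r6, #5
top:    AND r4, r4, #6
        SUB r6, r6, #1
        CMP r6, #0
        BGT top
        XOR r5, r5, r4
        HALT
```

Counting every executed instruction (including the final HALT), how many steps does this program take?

25

after MOV r5, #9: r5=9
after MOV r4, #5: r4=5
after MOV r6, #5: r6=5
after AND r4, r4, #6: r4=5&6=4
after SUB r6, r6, #1: r6=5-1=4
CMP r6, #0  (cmp 4,0)
BGT top: taken
after AND r4, r4, #6: r4=4&6=4
after SUB r6, r6, #1: r6=4-1=3
CMP r6, #0  (cmp 3,0)
BGT top: taken
after AND r4, r4, #6: r4=4&6=4
after SUB r6, r6, #1: r6=3-1=2
CMP r6, #0  (cmp 2,0)
BGT top: taken
after AND r4, r4, #6: r4=4&6=4
after SUB r6, r6, #1: r6=2-1=1
CMP r6, #0  (cmp 1,0)
BGT top: taken
after AND r4, r4, #6: r4=4&6=4
after SUB r6, r6, #1: r6=1-1=0
CMP r6, #0  (cmp 0,0)
BGT top: not taken
after XOR r5, r5, r4: r5=9^4=13
halt.
Total executed instructions: 25.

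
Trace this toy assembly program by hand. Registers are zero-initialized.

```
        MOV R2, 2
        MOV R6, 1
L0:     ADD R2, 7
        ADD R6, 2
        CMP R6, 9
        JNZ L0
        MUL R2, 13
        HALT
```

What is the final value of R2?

R2=2
R6=1
R2=2+7=9
R6=1+2=3
CMP R6, 9  (cmp 3,9)
JNZ L0: taken
R2=9+7=16
R6=3+2=5
CMP R6, 9  (cmp 5,9)
JNZ L0: taken
R2=16+7=23
R6=5+2=7
CMP R6, 9  (cmp 7,9)
JNZ L0: taken
R2=23+7=30
R6=7+2=9
CMP R6, 9  (cmp 9,9)
JNZ L0: not taken
R2=30*13=390
halt.

390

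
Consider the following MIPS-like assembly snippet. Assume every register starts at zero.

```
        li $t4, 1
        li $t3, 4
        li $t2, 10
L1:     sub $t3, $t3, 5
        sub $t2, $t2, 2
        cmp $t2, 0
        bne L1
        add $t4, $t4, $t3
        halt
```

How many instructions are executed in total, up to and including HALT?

after li $t4, 1: $t4=1
after li $t3, 4: $t3=4
after li $t2, 10: $t2=10
after sub $t3, $t3, 5: $t3=4-5=-1
after sub $t2, $t2, 2: $t2=10-2=8
cmp $t2, 0  (cmp 8,0)
bne L1: taken
after sub $t3, $t3, 5: $t3=(-1)-5=-6
after sub $t2, $t2, 2: $t2=8-2=6
cmp $t2, 0  (cmp 6,0)
bne L1: taken
after sub $t3, $t3, 5: $t3=(-6)-5=-11
after sub $t2, $t2, 2: $t2=6-2=4
cmp $t2, 0  (cmp 4,0)
bne L1: taken
after sub $t3, $t3, 5: $t3=(-11)-5=-16
after sub $t2, $t2, 2: $t2=4-2=2
cmp $t2, 0  (cmp 2,0)
bne L1: taken
after sub $t3, $t3, 5: $t3=(-16)-5=-21
after sub $t2, $t2, 2: $t2=2-2=0
cmp $t2, 0  (cmp 0,0)
bne L1: not taken
after add $t4, $t4, $t3: $t4=1+(-21)=-20
halt.
Total executed instructions: 25.

25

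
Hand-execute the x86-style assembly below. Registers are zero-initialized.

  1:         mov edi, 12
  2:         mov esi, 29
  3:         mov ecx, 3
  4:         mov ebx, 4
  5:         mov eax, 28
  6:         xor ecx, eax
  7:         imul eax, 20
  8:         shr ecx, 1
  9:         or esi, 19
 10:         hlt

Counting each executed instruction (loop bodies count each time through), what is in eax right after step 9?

560

edi=12
esi=29
ecx=3
ebx=4
eax=28
ecx=3^28=31
eax=28*20=560
ecx=31>>1=15
esi=29|19=31
After step 9: eax = 560.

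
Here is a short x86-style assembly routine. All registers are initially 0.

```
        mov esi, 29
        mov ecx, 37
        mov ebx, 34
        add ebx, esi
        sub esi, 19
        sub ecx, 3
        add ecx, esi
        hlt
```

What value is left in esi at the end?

10

esi=29
ecx=37
ebx=34
ebx=34+29=63
esi=29-19=10
ecx=37-3=34
ecx=34+10=44
halt.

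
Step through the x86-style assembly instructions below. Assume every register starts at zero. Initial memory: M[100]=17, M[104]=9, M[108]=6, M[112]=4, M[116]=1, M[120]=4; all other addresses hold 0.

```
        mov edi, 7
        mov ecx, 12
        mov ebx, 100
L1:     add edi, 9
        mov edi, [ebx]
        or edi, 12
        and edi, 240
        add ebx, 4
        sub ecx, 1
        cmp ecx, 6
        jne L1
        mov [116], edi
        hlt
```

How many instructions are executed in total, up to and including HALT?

53

mov edi, 7 → edi=7
mov ecx, 12 → ecx=12
mov ebx, 100 → ebx=100
add edi, 9 → edi=7+9=16
mov edi, [ebx] → edi=M[100]=17
or edi, 12 → edi=17|12=29
and edi, 240 → edi=29&240=16
add ebx, 4 → ebx=100+4=104
sub ecx, 1 → ecx=12-1=11
cmp ecx, 6  (cmp 11,6)
jne L1: taken
add edi, 9 → edi=16+9=25
mov edi, [ebx] → edi=M[104]=9
or edi, 12 → edi=9|12=13
and edi, 240 → edi=13&240=0
add ebx, 4 → ebx=104+4=108
sub ecx, 1 → ecx=11-1=10
cmp ecx, 6  (cmp 10,6)
jne L1: taken
add edi, 9 → edi=0+9=9
mov edi, [ebx] → edi=M[108]=6
or edi, 12 → edi=6|12=14
and edi, 240 → edi=14&240=0
add ebx, 4 → ebx=108+4=112
sub ecx, 1 → ecx=10-1=9
cmp ecx, 6  (cmp 9,6)
jne L1: taken
add edi, 9 → edi=0+9=9
mov edi, [ebx] → edi=M[112]=4
or edi, 12 → edi=4|12=12
and edi, 240 → edi=12&240=0
add ebx, 4 → ebx=112+4=116
sub ecx, 1 → ecx=9-1=8
cmp ecx, 6  (cmp 8,6)
jne L1: taken
add edi, 9 → edi=0+9=9
mov edi, [ebx] → edi=M[116]=1
or edi, 12 → edi=1|12=13
and edi, 240 → edi=13&240=0
add ebx, 4 → ebx=116+4=120
sub ecx, 1 → ecx=8-1=7
cmp ecx, 6  (cmp 7,6)
jne L1: taken
add edi, 9 → edi=0+9=9
mov edi, [ebx] → edi=M[120]=4
or edi, 12 → edi=4|12=12
and edi, 240 → edi=12&240=0
add ebx, 4 → ebx=120+4=124
sub ecx, 1 → ecx=7-1=6
cmp ecx, 6  (cmp 6,6)
jne L1: not taken
mov [116], edi → M[116]=0
halt.
Total executed instructions: 53.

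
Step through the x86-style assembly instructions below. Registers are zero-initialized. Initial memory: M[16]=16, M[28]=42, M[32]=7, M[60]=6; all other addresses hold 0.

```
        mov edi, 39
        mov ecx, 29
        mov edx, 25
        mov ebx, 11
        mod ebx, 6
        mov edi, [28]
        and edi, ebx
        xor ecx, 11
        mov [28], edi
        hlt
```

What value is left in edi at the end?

mov edi, 39 → edi=39
mov ecx, 29 → ecx=29
mov edx, 25 → edx=25
mov ebx, 11 → ebx=11
mod ebx, 6 → ebx=11%6=5
mov edi, [28] → edi=M[28]=42
and edi, ebx → edi=42&5=0
xor ecx, 11 → ecx=29^11=22
mov [28], edi → M[28]=0
halt.

0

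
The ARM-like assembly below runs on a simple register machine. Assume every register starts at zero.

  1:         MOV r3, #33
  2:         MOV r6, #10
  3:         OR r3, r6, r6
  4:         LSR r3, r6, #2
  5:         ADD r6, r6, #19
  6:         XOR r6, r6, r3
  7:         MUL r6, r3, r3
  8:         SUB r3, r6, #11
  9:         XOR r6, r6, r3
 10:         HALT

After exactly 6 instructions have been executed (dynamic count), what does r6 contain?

31

MOV r3, #33 → r3=33
MOV r6, #10 → r6=10
OR r3, r6, r6 → r3=10|10=10
LSR r3, r6, #2 → r3=10>>2=2
ADD r6, r6, #19 → r6=10+19=29
XOR r6, r6, r3 → r6=29^2=31
After step 6: r6 = 31.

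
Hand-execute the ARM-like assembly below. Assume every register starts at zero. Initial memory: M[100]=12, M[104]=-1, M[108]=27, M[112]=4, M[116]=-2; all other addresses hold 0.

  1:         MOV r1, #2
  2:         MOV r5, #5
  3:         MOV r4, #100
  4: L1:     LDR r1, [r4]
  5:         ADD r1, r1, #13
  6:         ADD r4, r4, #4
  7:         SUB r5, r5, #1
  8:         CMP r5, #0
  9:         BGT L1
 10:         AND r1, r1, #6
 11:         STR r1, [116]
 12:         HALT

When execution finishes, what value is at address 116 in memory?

2

after MOV r1, #2: r1=2
after MOV r5, #5: r5=5
after MOV r4, #100: r4=100
after LDR r1, [r4]: r1=M[100]=12
after ADD r1, r1, #13: r1=12+13=25
after ADD r4, r4, #4: r4=100+4=104
after SUB r5, r5, #1: r5=5-1=4
CMP r5, #0  (cmp 4,0)
BGT L1: taken
after LDR r1, [r4]: r1=M[104]=-1
after ADD r1, r1, #13: r1=(-1)+13=12
after ADD r4, r4, #4: r4=104+4=108
after SUB r5, r5, #1: r5=4-1=3
CMP r5, #0  (cmp 3,0)
BGT L1: taken
after LDR r1, [r4]: r1=M[108]=27
after ADD r1, r1, #13: r1=27+13=40
after ADD r4, r4, #4: r4=108+4=112
after SUB r5, r5, #1: r5=3-1=2
CMP r5, #0  (cmp 2,0)
BGT L1: taken
after LDR r1, [r4]: r1=M[112]=4
after ADD r1, r1, #13: r1=4+13=17
after ADD r4, r4, #4: r4=112+4=116
after SUB r5, r5, #1: r5=2-1=1
CMP r5, #0  (cmp 1,0)
BGT L1: taken
after LDR r1, [r4]: r1=M[116]=-2
after ADD r1, r1, #13: r1=(-2)+13=11
after ADD r4, r4, #4: r4=116+4=120
after SUB r5, r5, #1: r5=1-1=0
CMP r5, #0  (cmp 0,0)
BGT L1: not taken
after AND r1, r1, #6: r1=11&6=2
STR r1, [116] → M[116]=2
halt.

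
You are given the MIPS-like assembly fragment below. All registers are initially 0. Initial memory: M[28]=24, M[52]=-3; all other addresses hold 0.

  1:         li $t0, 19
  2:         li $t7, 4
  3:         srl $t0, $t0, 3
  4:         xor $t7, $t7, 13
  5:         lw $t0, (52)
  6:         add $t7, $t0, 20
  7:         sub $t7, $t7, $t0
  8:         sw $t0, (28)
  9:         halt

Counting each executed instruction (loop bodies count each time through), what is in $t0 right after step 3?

li $t0, 19 → $t0=19
li $t7, 4 → $t7=4
srl $t0, $t0, 3 → $t0=19>>3=2
After step 3: $t0 = 2.

2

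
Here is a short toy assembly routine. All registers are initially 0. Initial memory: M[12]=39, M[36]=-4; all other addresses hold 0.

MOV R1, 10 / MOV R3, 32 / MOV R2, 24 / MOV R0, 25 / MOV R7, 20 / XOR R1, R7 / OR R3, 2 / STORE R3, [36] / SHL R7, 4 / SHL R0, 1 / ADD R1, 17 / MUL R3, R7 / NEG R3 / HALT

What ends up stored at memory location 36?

after MOV R1, 10: R1=10
after MOV R3, 32: R3=32
after MOV R2, 24: R2=24
after MOV R0, 25: R0=25
after MOV R7, 20: R7=20
after XOR R1, R7: R1=10^20=30
after OR R3, 2: R3=32|2=34
STORE R3, [36] → M[36]=34
after SHL R7, 4: R7=20<<4=320
after SHL R0, 1: R0=25<<1=50
after ADD R1, 17: R1=30+17=47
after MUL R3, R7: R3=34*320=10880
after NEG R3: R3=-(10880)=-10880
halt.

34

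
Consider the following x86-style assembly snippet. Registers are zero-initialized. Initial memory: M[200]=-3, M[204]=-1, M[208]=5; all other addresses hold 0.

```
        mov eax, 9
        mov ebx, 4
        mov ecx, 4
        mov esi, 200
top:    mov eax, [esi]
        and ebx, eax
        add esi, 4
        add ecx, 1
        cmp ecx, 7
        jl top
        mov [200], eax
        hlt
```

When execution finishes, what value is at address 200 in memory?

5

after mov eax, 9: eax=9
after mov ebx, 4: ebx=4
after mov ecx, 4: ecx=4
after mov esi, 200: esi=200
after mov eax, [esi]: eax=M[200]=-3
after and ebx, eax: ebx=4&(-3)=4
after add esi, 4: esi=200+4=204
after add ecx, 1: ecx=4+1=5
cmp ecx, 7  (cmp 5,7)
jl top: taken
after mov eax, [esi]: eax=M[204]=-1
after and ebx, eax: ebx=4&(-1)=4
after add esi, 4: esi=204+4=208
after add ecx, 1: ecx=5+1=6
cmp ecx, 7  (cmp 6,7)
jl top: taken
after mov eax, [esi]: eax=M[208]=5
after and ebx, eax: ebx=4&5=4
after add esi, 4: esi=208+4=212
after add ecx, 1: ecx=6+1=7
cmp ecx, 7  (cmp 7,7)
jl top: not taken
mov [200], eax → M[200]=5
halt.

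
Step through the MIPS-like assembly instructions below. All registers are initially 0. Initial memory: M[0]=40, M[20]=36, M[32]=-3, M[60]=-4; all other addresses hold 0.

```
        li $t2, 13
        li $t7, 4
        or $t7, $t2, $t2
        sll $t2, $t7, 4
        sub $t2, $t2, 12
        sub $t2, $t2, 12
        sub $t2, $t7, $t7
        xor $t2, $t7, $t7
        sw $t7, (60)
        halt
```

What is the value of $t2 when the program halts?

0

after li $t2, 13: $t2=13
after li $t7, 4: $t7=4
after or $t7, $t2, $t2: $t7=13|13=13
after sll $t2, $t7, 4: $t2=13<<4=208
after sub $t2, $t2, 12: $t2=208-12=196
after sub $t2, $t2, 12: $t2=196-12=184
after sub $t2, $t7, $t7: $t2=13-13=0
after xor $t2, $t7, $t7: $t2=13^13=0
sw $t7, (60) → M[60]=13
halt.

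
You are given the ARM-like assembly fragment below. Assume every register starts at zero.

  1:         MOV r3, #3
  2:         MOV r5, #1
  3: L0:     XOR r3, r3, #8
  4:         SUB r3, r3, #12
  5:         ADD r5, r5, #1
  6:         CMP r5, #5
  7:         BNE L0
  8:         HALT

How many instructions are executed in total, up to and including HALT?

23

MOV r3, #3 → r3=3
MOV r5, #1 → r5=1
XOR r3, r3, #8 → r3=3^8=11
SUB r3, r3, #12 → r3=11-12=-1
ADD r5, r5, #1 → r5=1+1=2
CMP r5, #5  (cmp 2,5)
BNE L0: taken
XOR r3, r3, #8 → r3=(-1)^8=-9
SUB r3, r3, #12 → r3=(-9)-12=-21
ADD r5, r5, #1 → r5=2+1=3
CMP r5, #5  (cmp 3,5)
BNE L0: taken
XOR r3, r3, #8 → r3=(-21)^8=-29
SUB r3, r3, #12 → r3=(-29)-12=-41
ADD r5, r5, #1 → r5=3+1=4
CMP r5, #5  (cmp 4,5)
BNE L0: taken
XOR r3, r3, #8 → r3=(-41)^8=-33
SUB r3, r3, #12 → r3=(-33)-12=-45
ADD r5, r5, #1 → r5=4+1=5
CMP r5, #5  (cmp 5,5)
BNE L0: not taken
halt.
Total executed instructions: 23.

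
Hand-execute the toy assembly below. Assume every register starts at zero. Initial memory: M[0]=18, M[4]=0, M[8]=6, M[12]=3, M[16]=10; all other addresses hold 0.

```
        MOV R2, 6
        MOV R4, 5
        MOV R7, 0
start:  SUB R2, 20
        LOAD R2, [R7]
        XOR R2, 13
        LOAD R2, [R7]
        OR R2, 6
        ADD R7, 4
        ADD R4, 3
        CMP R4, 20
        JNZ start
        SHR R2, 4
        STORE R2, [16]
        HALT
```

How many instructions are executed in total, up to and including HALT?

51

R2=6
R4=5
R7=0
R2=6-20=-14
R2=M[0]=18
R2=18^13=31
R2=M[0]=18
R2=18|6=22
R7=0+4=4
R4=5+3=8
CMP R4, 20  (cmp 8,20)
JNZ start: taken
R2=22-20=2
R2=M[4]=0
R2=0^13=13
R2=M[4]=0
R2=0|6=6
R7=4+4=8
R4=8+3=11
CMP R4, 20  (cmp 11,20)
JNZ start: taken
R2=6-20=-14
R2=M[8]=6
R2=6^13=11
R2=M[8]=6
R2=6|6=6
R7=8+4=12
R4=11+3=14
CMP R4, 20  (cmp 14,20)
JNZ start: taken
R2=6-20=-14
R2=M[12]=3
R2=3^13=14
R2=M[12]=3
R2=3|6=7
R7=12+4=16
R4=14+3=17
CMP R4, 20  (cmp 17,20)
JNZ start: taken
R2=7-20=-13
R2=M[16]=10
R2=10^13=7
R2=M[16]=10
R2=10|6=14
R7=16+4=20
R4=17+3=20
CMP R4, 20  (cmp 20,20)
JNZ start: not taken
R2=14>>4=0
STORE R2, [16] → M[16]=0
halt.
Total executed instructions: 51.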